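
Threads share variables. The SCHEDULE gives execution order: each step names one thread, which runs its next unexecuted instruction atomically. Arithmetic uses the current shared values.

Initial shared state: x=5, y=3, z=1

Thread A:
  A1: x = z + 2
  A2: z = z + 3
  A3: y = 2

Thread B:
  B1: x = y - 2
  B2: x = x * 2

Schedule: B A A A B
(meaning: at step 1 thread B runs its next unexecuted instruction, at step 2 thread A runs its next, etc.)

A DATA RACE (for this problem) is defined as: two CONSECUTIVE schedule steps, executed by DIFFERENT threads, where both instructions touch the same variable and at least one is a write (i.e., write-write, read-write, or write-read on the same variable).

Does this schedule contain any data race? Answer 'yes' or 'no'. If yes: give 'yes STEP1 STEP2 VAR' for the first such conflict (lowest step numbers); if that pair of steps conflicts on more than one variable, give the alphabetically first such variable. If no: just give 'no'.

Steps 1,2: B(x = y - 2) vs A(x = z + 2). RACE on x (W-W).
Steps 2,3: same thread (A). No race.
Steps 3,4: same thread (A). No race.
Steps 4,5: A(r=-,w=y) vs B(r=x,w=x). No conflict.
First conflict at steps 1,2.

Answer: yes 1 2 x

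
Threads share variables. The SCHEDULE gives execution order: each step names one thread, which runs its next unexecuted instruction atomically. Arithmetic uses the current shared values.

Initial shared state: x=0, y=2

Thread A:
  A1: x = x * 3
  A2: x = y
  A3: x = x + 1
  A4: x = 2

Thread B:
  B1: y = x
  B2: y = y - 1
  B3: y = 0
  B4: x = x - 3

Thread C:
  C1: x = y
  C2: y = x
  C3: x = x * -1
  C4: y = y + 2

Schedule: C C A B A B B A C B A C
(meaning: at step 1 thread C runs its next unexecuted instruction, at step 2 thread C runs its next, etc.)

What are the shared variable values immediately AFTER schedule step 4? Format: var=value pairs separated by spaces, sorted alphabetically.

Answer: x=6 y=6

Derivation:
Step 1: thread C executes C1 (x = y). Shared: x=2 y=2. PCs: A@0 B@0 C@1
Step 2: thread C executes C2 (y = x). Shared: x=2 y=2. PCs: A@0 B@0 C@2
Step 3: thread A executes A1 (x = x * 3). Shared: x=6 y=2. PCs: A@1 B@0 C@2
Step 4: thread B executes B1 (y = x). Shared: x=6 y=6. PCs: A@1 B@1 C@2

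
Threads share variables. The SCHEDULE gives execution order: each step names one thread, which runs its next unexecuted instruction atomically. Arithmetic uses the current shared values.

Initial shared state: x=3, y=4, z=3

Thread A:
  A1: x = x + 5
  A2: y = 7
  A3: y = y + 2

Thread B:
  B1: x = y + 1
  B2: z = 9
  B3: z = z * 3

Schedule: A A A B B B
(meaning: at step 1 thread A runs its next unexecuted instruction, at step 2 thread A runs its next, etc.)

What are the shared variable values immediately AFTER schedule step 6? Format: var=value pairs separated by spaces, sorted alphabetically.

Step 1: thread A executes A1 (x = x + 5). Shared: x=8 y=4 z=3. PCs: A@1 B@0
Step 2: thread A executes A2 (y = 7). Shared: x=8 y=7 z=3. PCs: A@2 B@0
Step 3: thread A executes A3 (y = y + 2). Shared: x=8 y=9 z=3. PCs: A@3 B@0
Step 4: thread B executes B1 (x = y + 1). Shared: x=10 y=9 z=3. PCs: A@3 B@1
Step 5: thread B executes B2 (z = 9). Shared: x=10 y=9 z=9. PCs: A@3 B@2
Step 6: thread B executes B3 (z = z * 3). Shared: x=10 y=9 z=27. PCs: A@3 B@3

Answer: x=10 y=9 z=27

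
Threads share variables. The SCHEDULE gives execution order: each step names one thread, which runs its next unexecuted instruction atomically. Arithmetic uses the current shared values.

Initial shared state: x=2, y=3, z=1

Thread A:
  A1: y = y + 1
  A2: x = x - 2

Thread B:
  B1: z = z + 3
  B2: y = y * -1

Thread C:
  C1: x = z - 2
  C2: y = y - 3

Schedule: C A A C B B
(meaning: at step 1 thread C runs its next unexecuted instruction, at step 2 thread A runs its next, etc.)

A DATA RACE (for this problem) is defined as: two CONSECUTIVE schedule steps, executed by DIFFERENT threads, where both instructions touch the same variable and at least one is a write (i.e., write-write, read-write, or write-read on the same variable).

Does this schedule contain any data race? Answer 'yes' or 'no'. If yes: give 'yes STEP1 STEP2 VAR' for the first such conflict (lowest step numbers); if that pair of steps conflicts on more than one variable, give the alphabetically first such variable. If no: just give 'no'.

Answer: no

Derivation:
Steps 1,2: C(r=z,w=x) vs A(r=y,w=y). No conflict.
Steps 2,3: same thread (A). No race.
Steps 3,4: A(r=x,w=x) vs C(r=y,w=y). No conflict.
Steps 4,5: C(r=y,w=y) vs B(r=z,w=z). No conflict.
Steps 5,6: same thread (B). No race.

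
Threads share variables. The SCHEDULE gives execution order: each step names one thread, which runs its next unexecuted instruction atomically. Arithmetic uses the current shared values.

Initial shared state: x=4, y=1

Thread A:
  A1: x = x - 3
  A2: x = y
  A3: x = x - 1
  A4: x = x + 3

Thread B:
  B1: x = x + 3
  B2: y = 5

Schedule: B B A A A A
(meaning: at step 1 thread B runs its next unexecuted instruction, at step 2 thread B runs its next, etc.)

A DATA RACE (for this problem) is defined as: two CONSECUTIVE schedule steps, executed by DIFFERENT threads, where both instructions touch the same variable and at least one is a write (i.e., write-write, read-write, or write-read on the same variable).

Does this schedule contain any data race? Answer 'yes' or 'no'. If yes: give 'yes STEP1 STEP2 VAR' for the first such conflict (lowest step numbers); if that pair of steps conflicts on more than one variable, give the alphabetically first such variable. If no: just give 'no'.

Answer: no

Derivation:
Steps 1,2: same thread (B). No race.
Steps 2,3: B(r=-,w=y) vs A(r=x,w=x). No conflict.
Steps 3,4: same thread (A). No race.
Steps 4,5: same thread (A). No race.
Steps 5,6: same thread (A). No race.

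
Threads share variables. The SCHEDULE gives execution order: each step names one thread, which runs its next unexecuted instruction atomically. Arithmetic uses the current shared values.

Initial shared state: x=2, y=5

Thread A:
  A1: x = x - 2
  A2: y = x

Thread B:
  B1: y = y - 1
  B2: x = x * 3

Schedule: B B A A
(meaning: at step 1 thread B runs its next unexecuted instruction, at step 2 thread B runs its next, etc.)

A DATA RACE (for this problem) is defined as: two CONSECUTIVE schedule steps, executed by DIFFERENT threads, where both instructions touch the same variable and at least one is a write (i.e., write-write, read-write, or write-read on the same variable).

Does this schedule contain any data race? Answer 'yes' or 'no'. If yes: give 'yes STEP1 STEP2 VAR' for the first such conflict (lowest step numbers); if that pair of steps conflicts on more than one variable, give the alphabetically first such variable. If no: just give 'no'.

Steps 1,2: same thread (B). No race.
Steps 2,3: B(x = x * 3) vs A(x = x - 2). RACE on x (W-W).
Steps 3,4: same thread (A). No race.
First conflict at steps 2,3.

Answer: yes 2 3 x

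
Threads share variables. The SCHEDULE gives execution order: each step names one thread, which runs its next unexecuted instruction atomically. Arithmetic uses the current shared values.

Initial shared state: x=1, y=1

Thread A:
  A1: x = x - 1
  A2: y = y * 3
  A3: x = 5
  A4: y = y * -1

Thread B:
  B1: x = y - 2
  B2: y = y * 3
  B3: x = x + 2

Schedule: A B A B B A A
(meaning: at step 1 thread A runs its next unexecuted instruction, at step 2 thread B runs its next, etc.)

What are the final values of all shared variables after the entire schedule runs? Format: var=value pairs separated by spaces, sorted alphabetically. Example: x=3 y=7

Step 1: thread A executes A1 (x = x - 1). Shared: x=0 y=1. PCs: A@1 B@0
Step 2: thread B executes B1 (x = y - 2). Shared: x=-1 y=1. PCs: A@1 B@1
Step 3: thread A executes A2 (y = y * 3). Shared: x=-1 y=3. PCs: A@2 B@1
Step 4: thread B executes B2 (y = y * 3). Shared: x=-1 y=9. PCs: A@2 B@2
Step 5: thread B executes B3 (x = x + 2). Shared: x=1 y=9. PCs: A@2 B@3
Step 6: thread A executes A3 (x = 5). Shared: x=5 y=9. PCs: A@3 B@3
Step 7: thread A executes A4 (y = y * -1). Shared: x=5 y=-9. PCs: A@4 B@3

Answer: x=5 y=-9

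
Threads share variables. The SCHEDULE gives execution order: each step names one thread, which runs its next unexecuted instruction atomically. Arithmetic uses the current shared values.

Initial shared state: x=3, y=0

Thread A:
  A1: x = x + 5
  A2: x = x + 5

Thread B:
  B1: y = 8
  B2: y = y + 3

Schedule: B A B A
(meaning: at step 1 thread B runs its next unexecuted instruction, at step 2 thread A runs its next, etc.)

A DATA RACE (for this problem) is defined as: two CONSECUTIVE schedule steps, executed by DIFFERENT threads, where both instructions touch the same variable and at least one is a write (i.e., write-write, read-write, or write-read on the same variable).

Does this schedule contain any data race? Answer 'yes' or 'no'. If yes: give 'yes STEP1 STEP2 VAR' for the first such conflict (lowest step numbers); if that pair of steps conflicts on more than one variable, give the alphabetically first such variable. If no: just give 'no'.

Steps 1,2: B(r=-,w=y) vs A(r=x,w=x). No conflict.
Steps 2,3: A(r=x,w=x) vs B(r=y,w=y). No conflict.
Steps 3,4: B(r=y,w=y) vs A(r=x,w=x). No conflict.

Answer: no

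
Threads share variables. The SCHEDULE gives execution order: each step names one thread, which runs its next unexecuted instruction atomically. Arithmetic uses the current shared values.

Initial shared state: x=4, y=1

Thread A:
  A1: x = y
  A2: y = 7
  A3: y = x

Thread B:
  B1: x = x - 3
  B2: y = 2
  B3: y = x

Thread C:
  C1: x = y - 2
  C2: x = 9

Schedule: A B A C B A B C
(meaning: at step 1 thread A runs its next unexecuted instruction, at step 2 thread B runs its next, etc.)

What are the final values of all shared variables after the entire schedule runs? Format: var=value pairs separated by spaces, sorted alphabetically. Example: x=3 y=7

Step 1: thread A executes A1 (x = y). Shared: x=1 y=1. PCs: A@1 B@0 C@0
Step 2: thread B executes B1 (x = x - 3). Shared: x=-2 y=1. PCs: A@1 B@1 C@0
Step 3: thread A executes A2 (y = 7). Shared: x=-2 y=7. PCs: A@2 B@1 C@0
Step 4: thread C executes C1 (x = y - 2). Shared: x=5 y=7. PCs: A@2 B@1 C@1
Step 5: thread B executes B2 (y = 2). Shared: x=5 y=2. PCs: A@2 B@2 C@1
Step 6: thread A executes A3 (y = x). Shared: x=5 y=5. PCs: A@3 B@2 C@1
Step 7: thread B executes B3 (y = x). Shared: x=5 y=5. PCs: A@3 B@3 C@1
Step 8: thread C executes C2 (x = 9). Shared: x=9 y=5. PCs: A@3 B@3 C@2

Answer: x=9 y=5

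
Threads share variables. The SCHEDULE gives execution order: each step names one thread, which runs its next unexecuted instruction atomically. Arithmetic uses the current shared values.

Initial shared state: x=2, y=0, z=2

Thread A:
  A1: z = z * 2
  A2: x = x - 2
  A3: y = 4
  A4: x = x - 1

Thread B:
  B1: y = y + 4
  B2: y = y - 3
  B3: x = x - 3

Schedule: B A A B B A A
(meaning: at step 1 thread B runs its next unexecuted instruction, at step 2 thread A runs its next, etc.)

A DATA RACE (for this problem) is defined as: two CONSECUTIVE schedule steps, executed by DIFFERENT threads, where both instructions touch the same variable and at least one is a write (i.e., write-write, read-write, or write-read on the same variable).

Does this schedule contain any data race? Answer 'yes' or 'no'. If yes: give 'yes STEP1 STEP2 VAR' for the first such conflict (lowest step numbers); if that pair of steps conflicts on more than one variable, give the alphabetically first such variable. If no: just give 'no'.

Steps 1,2: B(r=y,w=y) vs A(r=z,w=z). No conflict.
Steps 2,3: same thread (A). No race.
Steps 3,4: A(r=x,w=x) vs B(r=y,w=y). No conflict.
Steps 4,5: same thread (B). No race.
Steps 5,6: B(r=x,w=x) vs A(r=-,w=y). No conflict.
Steps 6,7: same thread (A). No race.

Answer: no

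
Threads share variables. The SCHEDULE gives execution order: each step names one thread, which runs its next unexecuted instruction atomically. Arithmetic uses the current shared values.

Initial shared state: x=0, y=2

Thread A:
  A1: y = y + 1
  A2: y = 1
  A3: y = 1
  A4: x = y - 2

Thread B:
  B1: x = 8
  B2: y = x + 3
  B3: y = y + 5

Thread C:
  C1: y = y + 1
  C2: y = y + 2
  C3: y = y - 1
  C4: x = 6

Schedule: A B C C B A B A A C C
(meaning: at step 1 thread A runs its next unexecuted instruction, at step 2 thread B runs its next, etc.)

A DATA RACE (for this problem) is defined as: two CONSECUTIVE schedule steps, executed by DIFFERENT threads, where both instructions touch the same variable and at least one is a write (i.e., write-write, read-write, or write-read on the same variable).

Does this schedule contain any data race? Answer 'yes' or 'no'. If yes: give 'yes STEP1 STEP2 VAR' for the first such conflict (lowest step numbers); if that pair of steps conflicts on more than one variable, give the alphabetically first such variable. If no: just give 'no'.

Answer: yes 4 5 y

Derivation:
Steps 1,2: A(r=y,w=y) vs B(r=-,w=x). No conflict.
Steps 2,3: B(r=-,w=x) vs C(r=y,w=y). No conflict.
Steps 3,4: same thread (C). No race.
Steps 4,5: C(y = y + 2) vs B(y = x + 3). RACE on y (W-W).
Steps 5,6: B(y = x + 3) vs A(y = 1). RACE on y (W-W).
Steps 6,7: A(y = 1) vs B(y = y + 5). RACE on y (W-W).
Steps 7,8: B(y = y + 5) vs A(y = 1). RACE on y (W-W).
Steps 8,9: same thread (A). No race.
Steps 9,10: A(x = y - 2) vs C(y = y - 1). RACE on y (R-W).
Steps 10,11: same thread (C). No race.
First conflict at steps 4,5.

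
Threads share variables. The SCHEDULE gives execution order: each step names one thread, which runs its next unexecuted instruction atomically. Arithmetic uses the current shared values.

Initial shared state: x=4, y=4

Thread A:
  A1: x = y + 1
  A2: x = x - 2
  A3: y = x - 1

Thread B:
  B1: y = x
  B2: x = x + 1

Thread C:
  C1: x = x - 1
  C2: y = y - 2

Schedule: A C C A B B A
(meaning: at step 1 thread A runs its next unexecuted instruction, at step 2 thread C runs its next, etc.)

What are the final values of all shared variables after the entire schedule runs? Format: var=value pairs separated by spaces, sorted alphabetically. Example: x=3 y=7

Step 1: thread A executes A1 (x = y + 1). Shared: x=5 y=4. PCs: A@1 B@0 C@0
Step 2: thread C executes C1 (x = x - 1). Shared: x=4 y=4. PCs: A@1 B@0 C@1
Step 3: thread C executes C2 (y = y - 2). Shared: x=4 y=2. PCs: A@1 B@0 C@2
Step 4: thread A executes A2 (x = x - 2). Shared: x=2 y=2. PCs: A@2 B@0 C@2
Step 5: thread B executes B1 (y = x). Shared: x=2 y=2. PCs: A@2 B@1 C@2
Step 6: thread B executes B2 (x = x + 1). Shared: x=3 y=2. PCs: A@2 B@2 C@2
Step 7: thread A executes A3 (y = x - 1). Shared: x=3 y=2. PCs: A@3 B@2 C@2

Answer: x=3 y=2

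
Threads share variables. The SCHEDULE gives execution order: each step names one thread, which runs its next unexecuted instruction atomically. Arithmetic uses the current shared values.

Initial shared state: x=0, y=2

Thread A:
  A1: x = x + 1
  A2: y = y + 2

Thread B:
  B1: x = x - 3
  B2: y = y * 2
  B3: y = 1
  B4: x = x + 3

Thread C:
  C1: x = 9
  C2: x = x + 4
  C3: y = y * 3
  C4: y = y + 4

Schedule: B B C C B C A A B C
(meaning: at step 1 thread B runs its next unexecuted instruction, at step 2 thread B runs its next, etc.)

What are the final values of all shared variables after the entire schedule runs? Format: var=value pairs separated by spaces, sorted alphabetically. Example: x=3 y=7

Step 1: thread B executes B1 (x = x - 3). Shared: x=-3 y=2. PCs: A@0 B@1 C@0
Step 2: thread B executes B2 (y = y * 2). Shared: x=-3 y=4. PCs: A@0 B@2 C@0
Step 3: thread C executes C1 (x = 9). Shared: x=9 y=4. PCs: A@0 B@2 C@1
Step 4: thread C executes C2 (x = x + 4). Shared: x=13 y=4. PCs: A@0 B@2 C@2
Step 5: thread B executes B3 (y = 1). Shared: x=13 y=1. PCs: A@0 B@3 C@2
Step 6: thread C executes C3 (y = y * 3). Shared: x=13 y=3. PCs: A@0 B@3 C@3
Step 7: thread A executes A1 (x = x + 1). Shared: x=14 y=3. PCs: A@1 B@3 C@3
Step 8: thread A executes A2 (y = y + 2). Shared: x=14 y=5. PCs: A@2 B@3 C@3
Step 9: thread B executes B4 (x = x + 3). Shared: x=17 y=5. PCs: A@2 B@4 C@3
Step 10: thread C executes C4 (y = y + 4). Shared: x=17 y=9. PCs: A@2 B@4 C@4

Answer: x=17 y=9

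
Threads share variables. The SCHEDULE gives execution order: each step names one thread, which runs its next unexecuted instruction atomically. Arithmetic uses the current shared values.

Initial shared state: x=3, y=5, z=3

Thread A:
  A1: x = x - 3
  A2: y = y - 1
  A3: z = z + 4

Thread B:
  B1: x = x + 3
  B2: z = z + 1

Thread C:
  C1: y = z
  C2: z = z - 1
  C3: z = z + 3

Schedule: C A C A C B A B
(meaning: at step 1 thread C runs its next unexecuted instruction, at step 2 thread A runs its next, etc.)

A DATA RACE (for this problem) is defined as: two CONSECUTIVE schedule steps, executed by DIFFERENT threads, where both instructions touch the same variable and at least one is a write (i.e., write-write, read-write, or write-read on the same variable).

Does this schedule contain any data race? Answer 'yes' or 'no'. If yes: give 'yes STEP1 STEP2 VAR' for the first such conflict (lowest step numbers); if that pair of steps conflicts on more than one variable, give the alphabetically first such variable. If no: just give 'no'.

Steps 1,2: C(r=z,w=y) vs A(r=x,w=x). No conflict.
Steps 2,3: A(r=x,w=x) vs C(r=z,w=z). No conflict.
Steps 3,4: C(r=z,w=z) vs A(r=y,w=y). No conflict.
Steps 4,5: A(r=y,w=y) vs C(r=z,w=z). No conflict.
Steps 5,6: C(r=z,w=z) vs B(r=x,w=x). No conflict.
Steps 6,7: B(r=x,w=x) vs A(r=z,w=z). No conflict.
Steps 7,8: A(z = z + 4) vs B(z = z + 1). RACE on z (W-W).
First conflict at steps 7,8.

Answer: yes 7 8 z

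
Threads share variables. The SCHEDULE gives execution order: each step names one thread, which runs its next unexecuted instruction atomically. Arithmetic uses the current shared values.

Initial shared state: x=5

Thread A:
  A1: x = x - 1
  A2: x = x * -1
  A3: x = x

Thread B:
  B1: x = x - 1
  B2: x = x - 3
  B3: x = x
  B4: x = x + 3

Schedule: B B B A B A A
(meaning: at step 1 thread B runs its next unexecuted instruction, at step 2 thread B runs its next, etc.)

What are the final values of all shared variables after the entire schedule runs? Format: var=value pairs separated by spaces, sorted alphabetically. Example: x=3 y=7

Answer: x=-3

Derivation:
Step 1: thread B executes B1 (x = x - 1). Shared: x=4. PCs: A@0 B@1
Step 2: thread B executes B2 (x = x - 3). Shared: x=1. PCs: A@0 B@2
Step 3: thread B executes B3 (x = x). Shared: x=1. PCs: A@0 B@3
Step 4: thread A executes A1 (x = x - 1). Shared: x=0. PCs: A@1 B@3
Step 5: thread B executes B4 (x = x + 3). Shared: x=3. PCs: A@1 B@4
Step 6: thread A executes A2 (x = x * -1). Shared: x=-3. PCs: A@2 B@4
Step 7: thread A executes A3 (x = x). Shared: x=-3. PCs: A@3 B@4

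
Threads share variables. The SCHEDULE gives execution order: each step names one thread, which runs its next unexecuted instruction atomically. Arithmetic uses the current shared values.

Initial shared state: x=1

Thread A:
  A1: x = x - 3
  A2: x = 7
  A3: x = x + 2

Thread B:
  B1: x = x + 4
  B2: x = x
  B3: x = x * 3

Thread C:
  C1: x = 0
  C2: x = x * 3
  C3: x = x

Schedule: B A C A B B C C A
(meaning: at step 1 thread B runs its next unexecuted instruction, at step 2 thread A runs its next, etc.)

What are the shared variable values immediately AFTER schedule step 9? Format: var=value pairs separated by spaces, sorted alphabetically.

Step 1: thread B executes B1 (x = x + 4). Shared: x=5. PCs: A@0 B@1 C@0
Step 2: thread A executes A1 (x = x - 3). Shared: x=2. PCs: A@1 B@1 C@0
Step 3: thread C executes C1 (x = 0). Shared: x=0. PCs: A@1 B@1 C@1
Step 4: thread A executes A2 (x = 7). Shared: x=7. PCs: A@2 B@1 C@1
Step 5: thread B executes B2 (x = x). Shared: x=7. PCs: A@2 B@2 C@1
Step 6: thread B executes B3 (x = x * 3). Shared: x=21. PCs: A@2 B@3 C@1
Step 7: thread C executes C2 (x = x * 3). Shared: x=63. PCs: A@2 B@3 C@2
Step 8: thread C executes C3 (x = x). Shared: x=63. PCs: A@2 B@3 C@3
Step 9: thread A executes A3 (x = x + 2). Shared: x=65. PCs: A@3 B@3 C@3

Answer: x=65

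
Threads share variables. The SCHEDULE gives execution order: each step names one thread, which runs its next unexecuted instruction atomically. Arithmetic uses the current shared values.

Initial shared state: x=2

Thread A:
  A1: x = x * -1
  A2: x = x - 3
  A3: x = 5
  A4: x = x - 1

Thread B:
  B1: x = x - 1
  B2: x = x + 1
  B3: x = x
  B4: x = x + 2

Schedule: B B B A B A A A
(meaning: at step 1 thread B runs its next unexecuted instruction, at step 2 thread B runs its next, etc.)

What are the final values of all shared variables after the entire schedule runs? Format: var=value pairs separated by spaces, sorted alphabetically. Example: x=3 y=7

Answer: x=4

Derivation:
Step 1: thread B executes B1 (x = x - 1). Shared: x=1. PCs: A@0 B@1
Step 2: thread B executes B2 (x = x + 1). Shared: x=2. PCs: A@0 B@2
Step 3: thread B executes B3 (x = x). Shared: x=2. PCs: A@0 B@3
Step 4: thread A executes A1 (x = x * -1). Shared: x=-2. PCs: A@1 B@3
Step 5: thread B executes B4 (x = x + 2). Shared: x=0. PCs: A@1 B@4
Step 6: thread A executes A2 (x = x - 3). Shared: x=-3. PCs: A@2 B@4
Step 7: thread A executes A3 (x = 5). Shared: x=5. PCs: A@3 B@4
Step 8: thread A executes A4 (x = x - 1). Shared: x=4. PCs: A@4 B@4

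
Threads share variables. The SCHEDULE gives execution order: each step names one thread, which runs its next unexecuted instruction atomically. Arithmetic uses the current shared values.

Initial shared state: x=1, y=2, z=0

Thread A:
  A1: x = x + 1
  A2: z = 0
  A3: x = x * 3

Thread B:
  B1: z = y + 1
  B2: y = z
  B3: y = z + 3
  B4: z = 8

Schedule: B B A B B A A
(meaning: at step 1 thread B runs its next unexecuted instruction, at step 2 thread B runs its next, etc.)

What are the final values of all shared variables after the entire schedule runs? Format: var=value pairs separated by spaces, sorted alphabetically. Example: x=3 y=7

Answer: x=6 y=6 z=0

Derivation:
Step 1: thread B executes B1 (z = y + 1). Shared: x=1 y=2 z=3. PCs: A@0 B@1
Step 2: thread B executes B2 (y = z). Shared: x=1 y=3 z=3. PCs: A@0 B@2
Step 3: thread A executes A1 (x = x + 1). Shared: x=2 y=3 z=3. PCs: A@1 B@2
Step 4: thread B executes B3 (y = z + 3). Shared: x=2 y=6 z=3. PCs: A@1 B@3
Step 5: thread B executes B4 (z = 8). Shared: x=2 y=6 z=8. PCs: A@1 B@4
Step 6: thread A executes A2 (z = 0). Shared: x=2 y=6 z=0. PCs: A@2 B@4
Step 7: thread A executes A3 (x = x * 3). Shared: x=6 y=6 z=0. PCs: A@3 B@4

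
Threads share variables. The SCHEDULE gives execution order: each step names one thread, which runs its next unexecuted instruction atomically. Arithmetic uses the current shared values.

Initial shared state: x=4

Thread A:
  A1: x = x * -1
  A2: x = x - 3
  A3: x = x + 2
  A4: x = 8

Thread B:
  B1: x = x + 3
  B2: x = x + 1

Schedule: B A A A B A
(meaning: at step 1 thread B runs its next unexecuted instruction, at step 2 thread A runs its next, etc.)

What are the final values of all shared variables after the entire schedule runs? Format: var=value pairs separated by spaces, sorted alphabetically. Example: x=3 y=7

Step 1: thread B executes B1 (x = x + 3). Shared: x=7. PCs: A@0 B@1
Step 2: thread A executes A1 (x = x * -1). Shared: x=-7. PCs: A@1 B@1
Step 3: thread A executes A2 (x = x - 3). Shared: x=-10. PCs: A@2 B@1
Step 4: thread A executes A3 (x = x + 2). Shared: x=-8. PCs: A@3 B@1
Step 5: thread B executes B2 (x = x + 1). Shared: x=-7. PCs: A@3 B@2
Step 6: thread A executes A4 (x = 8). Shared: x=8. PCs: A@4 B@2

Answer: x=8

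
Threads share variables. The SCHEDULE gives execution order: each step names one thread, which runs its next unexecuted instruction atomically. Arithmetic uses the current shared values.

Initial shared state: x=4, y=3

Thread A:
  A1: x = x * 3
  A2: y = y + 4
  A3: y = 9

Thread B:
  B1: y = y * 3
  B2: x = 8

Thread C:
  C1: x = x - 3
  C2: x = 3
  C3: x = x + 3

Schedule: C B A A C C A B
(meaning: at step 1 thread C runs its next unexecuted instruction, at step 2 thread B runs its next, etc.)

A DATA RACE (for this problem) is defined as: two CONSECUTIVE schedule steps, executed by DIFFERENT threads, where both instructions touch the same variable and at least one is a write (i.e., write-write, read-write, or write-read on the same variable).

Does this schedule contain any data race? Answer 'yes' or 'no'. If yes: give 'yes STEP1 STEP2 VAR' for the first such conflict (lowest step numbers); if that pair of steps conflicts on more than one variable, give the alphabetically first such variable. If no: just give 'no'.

Answer: no

Derivation:
Steps 1,2: C(r=x,w=x) vs B(r=y,w=y). No conflict.
Steps 2,3: B(r=y,w=y) vs A(r=x,w=x). No conflict.
Steps 3,4: same thread (A). No race.
Steps 4,5: A(r=y,w=y) vs C(r=-,w=x). No conflict.
Steps 5,6: same thread (C). No race.
Steps 6,7: C(r=x,w=x) vs A(r=-,w=y). No conflict.
Steps 7,8: A(r=-,w=y) vs B(r=-,w=x). No conflict.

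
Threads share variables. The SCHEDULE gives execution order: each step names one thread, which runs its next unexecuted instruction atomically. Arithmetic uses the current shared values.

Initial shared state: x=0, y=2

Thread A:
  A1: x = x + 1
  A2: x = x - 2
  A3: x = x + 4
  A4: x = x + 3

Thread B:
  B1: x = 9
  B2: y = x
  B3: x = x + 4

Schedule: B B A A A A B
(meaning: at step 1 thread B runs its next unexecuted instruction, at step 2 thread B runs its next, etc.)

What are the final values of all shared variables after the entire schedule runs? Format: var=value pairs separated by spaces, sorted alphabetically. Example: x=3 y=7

Step 1: thread B executes B1 (x = 9). Shared: x=9 y=2. PCs: A@0 B@1
Step 2: thread B executes B2 (y = x). Shared: x=9 y=9. PCs: A@0 B@2
Step 3: thread A executes A1 (x = x + 1). Shared: x=10 y=9. PCs: A@1 B@2
Step 4: thread A executes A2 (x = x - 2). Shared: x=8 y=9. PCs: A@2 B@2
Step 5: thread A executes A3 (x = x + 4). Shared: x=12 y=9. PCs: A@3 B@2
Step 6: thread A executes A4 (x = x + 3). Shared: x=15 y=9. PCs: A@4 B@2
Step 7: thread B executes B3 (x = x + 4). Shared: x=19 y=9. PCs: A@4 B@3

Answer: x=19 y=9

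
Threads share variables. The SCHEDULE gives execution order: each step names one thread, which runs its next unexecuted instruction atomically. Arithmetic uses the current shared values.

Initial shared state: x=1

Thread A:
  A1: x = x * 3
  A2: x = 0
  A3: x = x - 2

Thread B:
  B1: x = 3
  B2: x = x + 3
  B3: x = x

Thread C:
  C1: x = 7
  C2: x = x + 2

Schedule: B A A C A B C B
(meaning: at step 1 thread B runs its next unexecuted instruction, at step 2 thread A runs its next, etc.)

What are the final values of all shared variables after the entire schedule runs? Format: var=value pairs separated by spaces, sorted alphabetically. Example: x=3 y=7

Answer: x=10

Derivation:
Step 1: thread B executes B1 (x = 3). Shared: x=3. PCs: A@0 B@1 C@0
Step 2: thread A executes A1 (x = x * 3). Shared: x=9. PCs: A@1 B@1 C@0
Step 3: thread A executes A2 (x = 0). Shared: x=0. PCs: A@2 B@1 C@0
Step 4: thread C executes C1 (x = 7). Shared: x=7. PCs: A@2 B@1 C@1
Step 5: thread A executes A3 (x = x - 2). Shared: x=5. PCs: A@3 B@1 C@1
Step 6: thread B executes B2 (x = x + 3). Shared: x=8. PCs: A@3 B@2 C@1
Step 7: thread C executes C2 (x = x + 2). Shared: x=10. PCs: A@3 B@2 C@2
Step 8: thread B executes B3 (x = x). Shared: x=10. PCs: A@3 B@3 C@2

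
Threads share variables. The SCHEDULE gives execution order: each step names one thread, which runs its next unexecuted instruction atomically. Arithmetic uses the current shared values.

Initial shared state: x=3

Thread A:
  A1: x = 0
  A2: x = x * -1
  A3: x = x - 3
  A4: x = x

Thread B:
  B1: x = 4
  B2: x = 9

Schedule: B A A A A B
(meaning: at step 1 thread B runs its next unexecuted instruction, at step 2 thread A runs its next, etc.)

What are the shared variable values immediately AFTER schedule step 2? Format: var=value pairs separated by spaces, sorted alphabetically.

Answer: x=0

Derivation:
Step 1: thread B executes B1 (x = 4). Shared: x=4. PCs: A@0 B@1
Step 2: thread A executes A1 (x = 0). Shared: x=0. PCs: A@1 B@1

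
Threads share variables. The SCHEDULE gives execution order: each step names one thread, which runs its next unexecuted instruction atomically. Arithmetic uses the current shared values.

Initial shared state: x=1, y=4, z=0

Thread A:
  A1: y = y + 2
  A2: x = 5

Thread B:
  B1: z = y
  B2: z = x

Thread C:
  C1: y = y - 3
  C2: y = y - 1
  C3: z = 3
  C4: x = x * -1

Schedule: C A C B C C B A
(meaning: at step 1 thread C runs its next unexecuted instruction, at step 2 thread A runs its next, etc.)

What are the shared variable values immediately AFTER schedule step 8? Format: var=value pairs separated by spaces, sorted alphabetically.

Step 1: thread C executes C1 (y = y - 3). Shared: x=1 y=1 z=0. PCs: A@0 B@0 C@1
Step 2: thread A executes A1 (y = y + 2). Shared: x=1 y=3 z=0. PCs: A@1 B@0 C@1
Step 3: thread C executes C2 (y = y - 1). Shared: x=1 y=2 z=0. PCs: A@1 B@0 C@2
Step 4: thread B executes B1 (z = y). Shared: x=1 y=2 z=2. PCs: A@1 B@1 C@2
Step 5: thread C executes C3 (z = 3). Shared: x=1 y=2 z=3. PCs: A@1 B@1 C@3
Step 6: thread C executes C4 (x = x * -1). Shared: x=-1 y=2 z=3. PCs: A@1 B@1 C@4
Step 7: thread B executes B2 (z = x). Shared: x=-1 y=2 z=-1. PCs: A@1 B@2 C@4
Step 8: thread A executes A2 (x = 5). Shared: x=5 y=2 z=-1. PCs: A@2 B@2 C@4

Answer: x=5 y=2 z=-1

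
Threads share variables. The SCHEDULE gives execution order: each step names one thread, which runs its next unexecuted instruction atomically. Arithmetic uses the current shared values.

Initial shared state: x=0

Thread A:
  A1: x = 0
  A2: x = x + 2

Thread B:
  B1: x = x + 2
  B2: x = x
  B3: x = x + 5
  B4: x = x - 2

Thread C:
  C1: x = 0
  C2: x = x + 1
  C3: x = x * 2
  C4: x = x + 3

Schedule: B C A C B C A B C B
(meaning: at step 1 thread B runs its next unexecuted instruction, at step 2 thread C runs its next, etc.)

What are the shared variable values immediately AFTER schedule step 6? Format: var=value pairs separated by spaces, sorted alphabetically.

Step 1: thread B executes B1 (x = x + 2). Shared: x=2. PCs: A@0 B@1 C@0
Step 2: thread C executes C1 (x = 0). Shared: x=0. PCs: A@0 B@1 C@1
Step 3: thread A executes A1 (x = 0). Shared: x=0. PCs: A@1 B@1 C@1
Step 4: thread C executes C2 (x = x + 1). Shared: x=1. PCs: A@1 B@1 C@2
Step 5: thread B executes B2 (x = x). Shared: x=1. PCs: A@1 B@2 C@2
Step 6: thread C executes C3 (x = x * 2). Shared: x=2. PCs: A@1 B@2 C@3

Answer: x=2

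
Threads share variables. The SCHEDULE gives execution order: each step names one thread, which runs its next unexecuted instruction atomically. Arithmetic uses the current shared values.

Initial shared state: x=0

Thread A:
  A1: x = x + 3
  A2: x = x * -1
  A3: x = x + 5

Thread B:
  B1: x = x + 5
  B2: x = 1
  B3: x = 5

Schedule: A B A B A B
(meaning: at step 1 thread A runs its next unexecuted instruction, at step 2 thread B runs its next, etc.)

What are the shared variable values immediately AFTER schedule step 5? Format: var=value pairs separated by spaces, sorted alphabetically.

Step 1: thread A executes A1 (x = x + 3). Shared: x=3. PCs: A@1 B@0
Step 2: thread B executes B1 (x = x + 5). Shared: x=8. PCs: A@1 B@1
Step 3: thread A executes A2 (x = x * -1). Shared: x=-8. PCs: A@2 B@1
Step 4: thread B executes B2 (x = 1). Shared: x=1. PCs: A@2 B@2
Step 5: thread A executes A3 (x = x + 5). Shared: x=6. PCs: A@3 B@2

Answer: x=6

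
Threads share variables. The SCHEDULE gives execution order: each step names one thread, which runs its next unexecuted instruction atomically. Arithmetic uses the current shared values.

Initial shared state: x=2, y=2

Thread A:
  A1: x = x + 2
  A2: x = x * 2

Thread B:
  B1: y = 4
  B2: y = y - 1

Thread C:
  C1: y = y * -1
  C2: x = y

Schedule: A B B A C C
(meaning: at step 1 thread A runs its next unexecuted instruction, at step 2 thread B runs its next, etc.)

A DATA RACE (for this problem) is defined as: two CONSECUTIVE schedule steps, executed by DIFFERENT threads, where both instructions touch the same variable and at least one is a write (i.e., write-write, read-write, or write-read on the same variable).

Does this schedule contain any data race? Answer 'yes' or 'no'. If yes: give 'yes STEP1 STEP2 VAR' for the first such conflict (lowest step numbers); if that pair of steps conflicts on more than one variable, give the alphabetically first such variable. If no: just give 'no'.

Steps 1,2: A(r=x,w=x) vs B(r=-,w=y). No conflict.
Steps 2,3: same thread (B). No race.
Steps 3,4: B(r=y,w=y) vs A(r=x,w=x). No conflict.
Steps 4,5: A(r=x,w=x) vs C(r=y,w=y). No conflict.
Steps 5,6: same thread (C). No race.

Answer: no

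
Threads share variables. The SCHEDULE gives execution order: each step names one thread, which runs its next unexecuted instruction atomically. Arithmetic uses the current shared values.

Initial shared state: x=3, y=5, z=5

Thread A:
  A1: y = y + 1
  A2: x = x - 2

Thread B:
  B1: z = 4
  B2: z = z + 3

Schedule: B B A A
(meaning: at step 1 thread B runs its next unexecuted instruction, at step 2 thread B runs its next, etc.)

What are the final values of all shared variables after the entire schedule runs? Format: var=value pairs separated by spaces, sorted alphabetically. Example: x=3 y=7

Step 1: thread B executes B1 (z = 4). Shared: x=3 y=5 z=4. PCs: A@0 B@1
Step 2: thread B executes B2 (z = z + 3). Shared: x=3 y=5 z=7. PCs: A@0 B@2
Step 3: thread A executes A1 (y = y + 1). Shared: x=3 y=6 z=7. PCs: A@1 B@2
Step 4: thread A executes A2 (x = x - 2). Shared: x=1 y=6 z=7. PCs: A@2 B@2

Answer: x=1 y=6 z=7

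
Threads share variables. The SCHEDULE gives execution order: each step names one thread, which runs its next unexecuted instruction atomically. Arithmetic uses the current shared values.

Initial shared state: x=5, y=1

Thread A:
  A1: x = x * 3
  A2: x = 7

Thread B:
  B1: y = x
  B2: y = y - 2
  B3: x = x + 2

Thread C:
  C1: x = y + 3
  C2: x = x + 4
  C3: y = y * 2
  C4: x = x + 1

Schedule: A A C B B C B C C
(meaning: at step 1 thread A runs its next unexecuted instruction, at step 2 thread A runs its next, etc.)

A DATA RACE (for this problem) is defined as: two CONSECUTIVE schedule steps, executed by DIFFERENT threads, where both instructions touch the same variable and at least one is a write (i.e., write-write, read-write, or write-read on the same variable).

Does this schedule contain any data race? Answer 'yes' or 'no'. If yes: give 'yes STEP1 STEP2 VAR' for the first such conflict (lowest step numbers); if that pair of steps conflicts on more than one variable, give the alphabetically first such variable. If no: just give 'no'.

Steps 1,2: same thread (A). No race.
Steps 2,3: A(x = 7) vs C(x = y + 3). RACE on x (W-W).
Steps 3,4: C(x = y + 3) vs B(y = x). RACE on x (W-R), y (R-W). Multiple vars; alphabetically first is x.
Steps 4,5: same thread (B). No race.
Steps 5,6: B(r=y,w=y) vs C(r=x,w=x). No conflict.
Steps 6,7: C(x = x + 4) vs B(x = x + 2). RACE on x (W-W).
Steps 7,8: B(r=x,w=x) vs C(r=y,w=y). No conflict.
Steps 8,9: same thread (C). No race.
First conflict at steps 2,3.

Answer: yes 2 3 x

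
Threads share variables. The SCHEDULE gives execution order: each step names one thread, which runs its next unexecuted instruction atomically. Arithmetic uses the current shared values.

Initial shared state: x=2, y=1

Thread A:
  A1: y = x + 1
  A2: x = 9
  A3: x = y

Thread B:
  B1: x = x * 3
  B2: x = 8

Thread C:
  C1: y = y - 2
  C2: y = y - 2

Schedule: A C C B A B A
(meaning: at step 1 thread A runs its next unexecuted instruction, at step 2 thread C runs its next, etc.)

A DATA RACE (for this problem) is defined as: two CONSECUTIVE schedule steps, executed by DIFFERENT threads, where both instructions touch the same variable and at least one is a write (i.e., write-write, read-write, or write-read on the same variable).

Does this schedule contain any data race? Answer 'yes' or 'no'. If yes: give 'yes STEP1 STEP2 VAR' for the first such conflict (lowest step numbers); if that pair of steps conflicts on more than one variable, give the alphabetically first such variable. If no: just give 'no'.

Steps 1,2: A(y = x + 1) vs C(y = y - 2). RACE on y (W-W).
Steps 2,3: same thread (C). No race.
Steps 3,4: C(r=y,w=y) vs B(r=x,w=x). No conflict.
Steps 4,5: B(x = x * 3) vs A(x = 9). RACE on x (W-W).
Steps 5,6: A(x = 9) vs B(x = 8). RACE on x (W-W).
Steps 6,7: B(x = 8) vs A(x = y). RACE on x (W-W).
First conflict at steps 1,2.

Answer: yes 1 2 y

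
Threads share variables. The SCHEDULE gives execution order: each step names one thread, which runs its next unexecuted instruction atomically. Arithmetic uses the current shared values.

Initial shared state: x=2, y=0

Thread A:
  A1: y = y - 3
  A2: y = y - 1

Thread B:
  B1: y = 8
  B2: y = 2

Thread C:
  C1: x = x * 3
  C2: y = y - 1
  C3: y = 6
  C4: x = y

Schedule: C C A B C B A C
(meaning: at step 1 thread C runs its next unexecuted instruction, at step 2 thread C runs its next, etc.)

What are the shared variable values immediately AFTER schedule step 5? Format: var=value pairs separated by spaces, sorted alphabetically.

Step 1: thread C executes C1 (x = x * 3). Shared: x=6 y=0. PCs: A@0 B@0 C@1
Step 2: thread C executes C2 (y = y - 1). Shared: x=6 y=-1. PCs: A@0 B@0 C@2
Step 3: thread A executes A1 (y = y - 3). Shared: x=6 y=-4. PCs: A@1 B@0 C@2
Step 4: thread B executes B1 (y = 8). Shared: x=6 y=8. PCs: A@1 B@1 C@2
Step 5: thread C executes C3 (y = 6). Shared: x=6 y=6. PCs: A@1 B@1 C@3

Answer: x=6 y=6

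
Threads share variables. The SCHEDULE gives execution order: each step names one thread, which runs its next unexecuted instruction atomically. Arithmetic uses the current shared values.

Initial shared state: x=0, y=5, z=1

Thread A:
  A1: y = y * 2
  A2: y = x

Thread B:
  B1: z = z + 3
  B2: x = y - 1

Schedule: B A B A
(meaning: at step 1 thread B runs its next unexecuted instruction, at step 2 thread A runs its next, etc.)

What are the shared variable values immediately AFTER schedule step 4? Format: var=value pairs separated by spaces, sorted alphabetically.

Step 1: thread B executes B1 (z = z + 3). Shared: x=0 y=5 z=4. PCs: A@0 B@1
Step 2: thread A executes A1 (y = y * 2). Shared: x=0 y=10 z=4. PCs: A@1 B@1
Step 3: thread B executes B2 (x = y - 1). Shared: x=9 y=10 z=4. PCs: A@1 B@2
Step 4: thread A executes A2 (y = x). Shared: x=9 y=9 z=4. PCs: A@2 B@2

Answer: x=9 y=9 z=4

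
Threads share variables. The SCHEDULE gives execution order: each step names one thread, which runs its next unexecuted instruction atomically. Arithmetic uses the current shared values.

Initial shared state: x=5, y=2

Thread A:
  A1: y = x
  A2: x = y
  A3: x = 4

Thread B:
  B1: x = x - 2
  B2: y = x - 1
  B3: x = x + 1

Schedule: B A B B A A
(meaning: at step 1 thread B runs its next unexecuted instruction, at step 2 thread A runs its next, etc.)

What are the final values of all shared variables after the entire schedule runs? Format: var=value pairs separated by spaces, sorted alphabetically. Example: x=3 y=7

Answer: x=4 y=2

Derivation:
Step 1: thread B executes B1 (x = x - 2). Shared: x=3 y=2. PCs: A@0 B@1
Step 2: thread A executes A1 (y = x). Shared: x=3 y=3. PCs: A@1 B@1
Step 3: thread B executes B2 (y = x - 1). Shared: x=3 y=2. PCs: A@1 B@2
Step 4: thread B executes B3 (x = x + 1). Shared: x=4 y=2. PCs: A@1 B@3
Step 5: thread A executes A2 (x = y). Shared: x=2 y=2. PCs: A@2 B@3
Step 6: thread A executes A3 (x = 4). Shared: x=4 y=2. PCs: A@3 B@3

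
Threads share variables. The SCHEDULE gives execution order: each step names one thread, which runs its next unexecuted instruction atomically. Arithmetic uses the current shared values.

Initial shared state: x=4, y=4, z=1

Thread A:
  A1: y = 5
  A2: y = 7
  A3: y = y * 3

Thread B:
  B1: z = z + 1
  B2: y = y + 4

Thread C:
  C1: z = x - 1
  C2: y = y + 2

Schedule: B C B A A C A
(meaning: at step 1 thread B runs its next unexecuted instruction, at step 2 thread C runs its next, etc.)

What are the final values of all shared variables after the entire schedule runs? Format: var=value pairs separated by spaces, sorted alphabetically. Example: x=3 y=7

Answer: x=4 y=27 z=3

Derivation:
Step 1: thread B executes B1 (z = z + 1). Shared: x=4 y=4 z=2. PCs: A@0 B@1 C@0
Step 2: thread C executes C1 (z = x - 1). Shared: x=4 y=4 z=3. PCs: A@0 B@1 C@1
Step 3: thread B executes B2 (y = y + 4). Shared: x=4 y=8 z=3. PCs: A@0 B@2 C@1
Step 4: thread A executes A1 (y = 5). Shared: x=4 y=5 z=3. PCs: A@1 B@2 C@1
Step 5: thread A executes A2 (y = 7). Shared: x=4 y=7 z=3. PCs: A@2 B@2 C@1
Step 6: thread C executes C2 (y = y + 2). Shared: x=4 y=9 z=3. PCs: A@2 B@2 C@2
Step 7: thread A executes A3 (y = y * 3). Shared: x=4 y=27 z=3. PCs: A@3 B@2 C@2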